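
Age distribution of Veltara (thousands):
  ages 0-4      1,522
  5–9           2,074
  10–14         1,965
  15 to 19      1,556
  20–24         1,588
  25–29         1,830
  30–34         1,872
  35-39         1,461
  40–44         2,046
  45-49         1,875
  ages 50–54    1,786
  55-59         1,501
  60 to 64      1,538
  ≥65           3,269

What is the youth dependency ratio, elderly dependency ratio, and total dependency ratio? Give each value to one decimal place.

Youth dependency ratio: 32.6
Old-age dependency ratio: 19.2
Total dependency ratio: 51.8

0–14: 1,522 + 2,074 + 1,965 = 5,561
15–64: 1,556 + 1,588 + 1,830 + 1,872 + 1,461 + 2,046 + 1,875 + 1,786 + 1,501 + 1,538 = 17,053
65+: 3,269
Youth dependency ratio = 5,561 / 17,053 × 100 = 32.6
Old-age dependency ratio = 3,269 / 17,053 × 100 = 19.2
Total dependency ratio = (5,561 + 3,269) / 17,053 × 100 = 8,830 / 17,053 × 100 = 51.8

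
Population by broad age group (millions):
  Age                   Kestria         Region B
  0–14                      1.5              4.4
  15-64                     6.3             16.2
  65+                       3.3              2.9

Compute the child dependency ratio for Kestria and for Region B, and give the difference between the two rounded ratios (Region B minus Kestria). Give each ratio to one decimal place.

Kestria: 23.8
Region B: 27.2
Difference: +3.4

Kestria: 1.5 / 6.3 × 100 = 23.8
Region B: 4.4 / 16.2 × 100 = 27.2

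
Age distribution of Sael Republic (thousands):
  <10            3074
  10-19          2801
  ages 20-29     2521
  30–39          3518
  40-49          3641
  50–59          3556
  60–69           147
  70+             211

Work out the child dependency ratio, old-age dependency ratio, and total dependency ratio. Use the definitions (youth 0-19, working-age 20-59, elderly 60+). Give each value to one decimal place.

Youth dependency ratio: 44.4
Old-age dependency ratio: 2.7
Total dependency ratio: 47.1

0–19: 3074 + 2801 = 5875
20–59: 2521 + 3518 + 3641 + 3556 = 13236
60+: 147 + 211 = 358
Youth dependency ratio = 5875 / 13236 × 100 = 44.4
Old-age dependency ratio = 358 / 13236 × 100 = 2.7
Total dependency ratio = (5875 + 358) / 13236 × 100 = 6233 / 13236 × 100 = 47.1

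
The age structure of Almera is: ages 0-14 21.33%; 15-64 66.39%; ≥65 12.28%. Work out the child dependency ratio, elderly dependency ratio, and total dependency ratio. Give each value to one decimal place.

Youth dependency ratio: 32.1
Old-age dependency ratio: 18.5
Total dependency ratio: 50.6

Youth dependency ratio = 21.33 / 66.39 × 100 = 32.1
Old-age dependency ratio = 12.28 / 66.39 × 100 = 18.5
Total dependency ratio = (21.33 + 12.28) / 66.39 × 100 = 33.61 / 66.39 × 100 = 50.6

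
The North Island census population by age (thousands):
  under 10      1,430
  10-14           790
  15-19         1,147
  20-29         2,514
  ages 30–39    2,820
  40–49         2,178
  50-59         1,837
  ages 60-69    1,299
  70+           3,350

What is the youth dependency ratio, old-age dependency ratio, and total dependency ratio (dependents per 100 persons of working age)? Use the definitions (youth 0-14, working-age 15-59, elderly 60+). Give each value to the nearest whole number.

Youth dependency ratio: 21
Old-age dependency ratio: 44
Total dependency ratio: 65

0–14: 1,430 + 790 = 2,220
15–59: 1,147 + 2,514 + 2,820 + 2,178 + 1,837 = 10,496
60+: 1,299 + 3,350 = 4,649
Youth dependency ratio = 2,220 / 10,496 × 100 = 21
Old-age dependency ratio = 4,649 / 10,496 × 100 = 44
Total dependency ratio = (2,220 + 4,649) / 10,496 × 100 = 6,869 / 10,496 × 100 = 65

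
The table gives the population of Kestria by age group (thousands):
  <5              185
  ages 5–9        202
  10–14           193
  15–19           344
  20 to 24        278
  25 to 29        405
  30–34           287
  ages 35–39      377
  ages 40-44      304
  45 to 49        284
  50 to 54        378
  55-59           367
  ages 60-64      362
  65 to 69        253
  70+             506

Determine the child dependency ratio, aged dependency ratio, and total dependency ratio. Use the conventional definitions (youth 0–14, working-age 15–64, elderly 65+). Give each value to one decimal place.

0–14: 185 + 202 + 193 = 580
15–64: 344 + 278 + 405 + 287 + 377 + 304 + 284 + 378 + 367 + 362 = 3,386
65+: 253 + 506 = 759
Youth dependency ratio = 580 / 3,386 × 100 = 17.1
Old-age dependency ratio = 759 / 3,386 × 100 = 22.4
Total dependency ratio = (580 + 759) / 3,386 × 100 = 1,339 / 3,386 × 100 = 39.5

Youth dependency ratio: 17.1
Old-age dependency ratio: 22.4
Total dependency ratio: 39.5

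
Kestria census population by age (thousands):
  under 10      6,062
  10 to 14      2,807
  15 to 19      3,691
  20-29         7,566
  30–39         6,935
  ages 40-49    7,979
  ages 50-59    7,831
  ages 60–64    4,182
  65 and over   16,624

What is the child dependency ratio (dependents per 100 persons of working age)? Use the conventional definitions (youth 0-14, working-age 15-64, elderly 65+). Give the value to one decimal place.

0–14: 6,062 + 2,807 = 8,869
15–64: 3,691 + 7,566 + 6,935 + 7,979 + 7,831 + 4,182 = 38,184
65+: 16,624
Youth dependency ratio = 8,869 / 38,184 × 100 = 23.2

Youth dependency ratio: 23.2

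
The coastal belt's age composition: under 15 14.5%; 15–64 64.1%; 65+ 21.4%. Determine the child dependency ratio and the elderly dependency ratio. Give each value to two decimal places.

Youth dependency ratio: 22.62
Old-age dependency ratio: 33.39

Youth dependency ratio = 14.5 / 64.1 × 100 = 22.62
Old-age dependency ratio = 21.4 / 64.1 × 100 = 33.39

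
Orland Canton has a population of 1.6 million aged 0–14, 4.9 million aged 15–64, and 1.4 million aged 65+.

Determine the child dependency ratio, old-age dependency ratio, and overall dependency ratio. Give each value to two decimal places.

Youth dependency ratio = 1.6 / 4.9 × 100 = 32.65
Old-age dependency ratio = 1.4 / 4.9 × 100 = 28.57
Total dependency ratio = (1.6 + 1.4) / 4.9 × 100 = 3.0 / 4.9 × 100 = 61.22

Youth dependency ratio: 32.65
Old-age dependency ratio: 28.57
Total dependency ratio: 61.22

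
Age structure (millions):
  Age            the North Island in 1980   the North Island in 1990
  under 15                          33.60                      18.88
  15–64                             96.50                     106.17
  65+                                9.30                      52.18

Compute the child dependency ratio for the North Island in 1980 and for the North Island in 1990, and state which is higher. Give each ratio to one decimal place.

the North Island in 1980: 33.60 / 96.50 × 100 = 34.8
the North Island in 1990: 18.88 / 106.17 × 100 = 17.8

the North Island in 1980: 34.8
the North Island in 1990: 17.8
Higher: the North Island in 1980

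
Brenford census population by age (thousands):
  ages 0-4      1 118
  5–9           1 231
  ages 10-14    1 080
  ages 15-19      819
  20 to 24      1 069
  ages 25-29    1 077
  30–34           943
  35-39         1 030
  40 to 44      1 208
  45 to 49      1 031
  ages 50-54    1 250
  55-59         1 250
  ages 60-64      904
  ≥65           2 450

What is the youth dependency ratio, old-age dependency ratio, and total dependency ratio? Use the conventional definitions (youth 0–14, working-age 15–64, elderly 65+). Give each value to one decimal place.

Youth dependency ratio: 32.4
Old-age dependency ratio: 23.2
Total dependency ratio: 55.6

0–14: 1 118 + 1 231 + 1 080 = 3 429
15–64: 819 + 1 069 + 1 077 + 943 + 1 030 + 1 208 + 1 031 + 1 250 + 1 250 + 904 = 10 581
65+: 2 450
Youth dependency ratio = 3 429 / 10 581 × 100 = 32.4
Old-age dependency ratio = 2 450 / 10 581 × 100 = 23.2
Total dependency ratio = (3 429 + 2 450) / 10 581 × 100 = 5 879 / 10 581 × 100 = 55.6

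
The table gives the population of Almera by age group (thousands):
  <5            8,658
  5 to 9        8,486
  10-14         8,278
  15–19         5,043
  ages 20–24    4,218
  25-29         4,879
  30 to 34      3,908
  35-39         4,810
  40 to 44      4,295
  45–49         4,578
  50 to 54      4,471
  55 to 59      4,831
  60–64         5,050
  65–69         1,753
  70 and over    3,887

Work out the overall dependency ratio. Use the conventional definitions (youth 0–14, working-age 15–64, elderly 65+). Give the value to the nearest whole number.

Total dependency ratio: 67

0–14: 8,658 + 8,486 + 8,278 = 25,422
15–64: 5,043 + 4,218 + 4,879 + 3,908 + 4,810 + 4,295 + 4,578 + 4,471 + 4,831 + 5,050 = 46,083
65+: 1,753 + 3,887 = 5,640
Total dependency ratio = (25,422 + 5,640) / 46,083 × 100 = 31,062 / 46,083 × 100 = 67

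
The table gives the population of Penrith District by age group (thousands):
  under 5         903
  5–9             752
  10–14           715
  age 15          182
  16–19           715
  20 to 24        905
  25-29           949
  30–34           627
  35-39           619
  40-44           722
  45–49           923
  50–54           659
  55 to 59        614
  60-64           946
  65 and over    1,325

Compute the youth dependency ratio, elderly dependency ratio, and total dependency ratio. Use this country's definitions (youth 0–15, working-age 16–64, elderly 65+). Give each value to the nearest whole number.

0–15: 903 + 752 + 715 + 182 = 2,552
16–64: 715 + 905 + 949 + 627 + 619 + 722 + 923 + 659 + 614 + 946 = 7,679
65+: 1,325
Youth dependency ratio = 2,552 / 7,679 × 100 = 33
Old-age dependency ratio = 1,325 / 7,679 × 100 = 17
Total dependency ratio = (2,552 + 1,325) / 7,679 × 100 = 3,877 / 7,679 × 100 = 50

Youth dependency ratio: 33
Old-age dependency ratio: 17
Total dependency ratio: 50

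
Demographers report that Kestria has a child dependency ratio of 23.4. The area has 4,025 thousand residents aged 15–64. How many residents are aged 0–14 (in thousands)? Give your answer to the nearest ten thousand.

Youth dependency ratio = youth / working-age × 100
23.4 = Y / 4,025 × 100
⇒ 940

Aged 0–14: 940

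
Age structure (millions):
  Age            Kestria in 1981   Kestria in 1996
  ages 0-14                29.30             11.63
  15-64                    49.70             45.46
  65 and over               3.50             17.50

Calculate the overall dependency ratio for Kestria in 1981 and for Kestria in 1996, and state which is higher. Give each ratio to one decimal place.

Kestria in 1981: (29.30 + 3.50) / 49.70 × 100 = 32.80 / 49.70 × 100 = 66.0
Kestria in 1996: (11.63 + 17.50) / 45.46 × 100 = 29.13 / 45.46 × 100 = 64.1

Kestria in 1981: 66.0
Kestria in 1996: 64.1
Higher: Kestria in 1981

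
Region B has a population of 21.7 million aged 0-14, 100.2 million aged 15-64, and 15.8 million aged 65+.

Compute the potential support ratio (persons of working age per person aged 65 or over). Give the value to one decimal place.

Potential support ratio: 6.3

Potential support ratio = 100.2 / 15.8 = 6.3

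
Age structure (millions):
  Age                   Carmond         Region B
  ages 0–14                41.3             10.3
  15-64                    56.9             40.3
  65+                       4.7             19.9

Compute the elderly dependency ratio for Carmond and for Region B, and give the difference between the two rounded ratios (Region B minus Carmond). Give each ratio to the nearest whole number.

Carmond: 4.7 / 56.9 × 100 = 8
Region B: 19.9 / 40.3 × 100 = 49

Carmond: 8
Region B: 49
Difference: +41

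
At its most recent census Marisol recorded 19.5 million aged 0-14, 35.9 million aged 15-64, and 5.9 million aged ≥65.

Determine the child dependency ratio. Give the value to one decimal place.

Youth dependency ratio = 19.5 / 35.9 × 100 = 54.3

Youth dependency ratio: 54.3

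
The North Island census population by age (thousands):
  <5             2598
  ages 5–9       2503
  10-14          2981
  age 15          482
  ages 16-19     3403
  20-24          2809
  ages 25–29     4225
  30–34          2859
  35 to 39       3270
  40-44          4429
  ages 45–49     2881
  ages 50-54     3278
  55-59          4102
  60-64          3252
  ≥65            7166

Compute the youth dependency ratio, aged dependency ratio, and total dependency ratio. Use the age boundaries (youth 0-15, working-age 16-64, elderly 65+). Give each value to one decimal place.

0–15: 2598 + 2503 + 2981 + 482 = 8564
16–64: 3403 + 2809 + 4225 + 2859 + 3270 + 4429 + 2881 + 3278 + 4102 + 3252 = 34508
65+: 7166
Youth dependency ratio = 8564 / 34508 × 100 = 24.8
Old-age dependency ratio = 7166 / 34508 × 100 = 20.8
Total dependency ratio = (8564 + 7166) / 34508 × 100 = 15730 / 34508 × 100 = 45.6

Youth dependency ratio: 24.8
Old-age dependency ratio: 20.8
Total dependency ratio: 45.6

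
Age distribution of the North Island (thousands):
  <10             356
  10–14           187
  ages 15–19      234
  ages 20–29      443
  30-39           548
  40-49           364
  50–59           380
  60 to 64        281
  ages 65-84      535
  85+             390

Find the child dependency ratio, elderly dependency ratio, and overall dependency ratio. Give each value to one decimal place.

0–14: 356 + 187 = 543
15–64: 234 + 443 + 548 + 364 + 380 + 281 = 2250
65+: 535 + 390 = 925
Youth dependency ratio = 543 / 2250 × 100 = 24.1
Old-age dependency ratio = 925 / 2250 × 100 = 41.1
Total dependency ratio = (543 + 925) / 2250 × 100 = 1468 / 2250 × 100 = 65.2

Youth dependency ratio: 24.1
Old-age dependency ratio: 41.1
Total dependency ratio: 65.2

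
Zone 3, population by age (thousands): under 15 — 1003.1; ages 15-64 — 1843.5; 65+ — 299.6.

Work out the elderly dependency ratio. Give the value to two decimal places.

Old-age dependency ratio = 299.6 / 1843.5 × 100 = 16.25

Old-age dependency ratio: 16.25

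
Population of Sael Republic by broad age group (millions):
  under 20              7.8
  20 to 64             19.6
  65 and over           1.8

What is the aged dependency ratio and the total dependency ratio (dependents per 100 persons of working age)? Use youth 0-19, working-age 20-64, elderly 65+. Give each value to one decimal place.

Old-age dependency ratio = 1.8 / 19.6 × 100 = 9.2
Total dependency ratio = (7.8 + 1.8) / 19.6 × 100 = 9.6 / 19.6 × 100 = 49.0

Old-age dependency ratio: 9.2
Total dependency ratio: 49.0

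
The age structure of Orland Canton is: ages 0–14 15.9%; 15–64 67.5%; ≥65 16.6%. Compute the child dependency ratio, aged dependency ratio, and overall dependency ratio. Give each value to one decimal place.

Youth dependency ratio: 23.6
Old-age dependency ratio: 24.6
Total dependency ratio: 48.1

Youth dependency ratio = 15.9 / 67.5 × 100 = 23.6
Old-age dependency ratio = 16.6 / 67.5 × 100 = 24.6
Total dependency ratio = (15.9 + 16.6) / 67.5 × 100 = 32.5 / 67.5 × 100 = 48.1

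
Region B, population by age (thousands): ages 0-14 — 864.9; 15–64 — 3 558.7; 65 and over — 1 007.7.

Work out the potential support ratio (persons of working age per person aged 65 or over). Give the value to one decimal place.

Potential support ratio = 3 558.7 / 1 007.7 = 3.5

Potential support ratio: 3.5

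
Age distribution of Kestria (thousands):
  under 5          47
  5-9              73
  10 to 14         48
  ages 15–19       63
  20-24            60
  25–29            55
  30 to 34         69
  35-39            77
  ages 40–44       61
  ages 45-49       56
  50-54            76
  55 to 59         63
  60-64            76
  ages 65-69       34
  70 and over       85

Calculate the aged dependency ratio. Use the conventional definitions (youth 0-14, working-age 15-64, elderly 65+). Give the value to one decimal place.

Old-age dependency ratio: 18.1

0–14: 47 + 73 + 48 = 168
15–64: 63 + 60 + 55 + 69 + 77 + 61 + 56 + 76 + 63 + 76 = 656
65+: 34 + 85 = 119
Old-age dependency ratio = 119 / 656 × 100 = 18.1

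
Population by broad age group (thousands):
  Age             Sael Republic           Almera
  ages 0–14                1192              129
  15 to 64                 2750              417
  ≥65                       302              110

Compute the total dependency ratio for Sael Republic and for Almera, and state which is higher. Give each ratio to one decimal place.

Sael Republic: (1192 + 302) / 2750 × 100 = 1494 / 2750 × 100 = 54.3
Almera: (129 + 110) / 417 × 100 = 239 / 417 × 100 = 57.3

Sael Republic: 54.3
Almera: 57.3
Higher: Almera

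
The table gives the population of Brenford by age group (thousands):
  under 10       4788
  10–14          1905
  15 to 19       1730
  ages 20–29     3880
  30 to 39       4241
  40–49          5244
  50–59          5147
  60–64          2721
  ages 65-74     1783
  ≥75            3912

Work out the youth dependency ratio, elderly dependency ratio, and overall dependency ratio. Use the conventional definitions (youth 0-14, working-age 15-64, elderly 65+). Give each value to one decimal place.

0–14: 4788 + 1905 = 6693
15–64: 1730 + 3880 + 4241 + 5244 + 5147 + 2721 = 22963
65+: 1783 + 3912 = 5695
Youth dependency ratio = 6693 / 22963 × 100 = 29.1
Old-age dependency ratio = 5695 / 22963 × 100 = 24.8
Total dependency ratio = (6693 + 5695) / 22963 × 100 = 12388 / 22963 × 100 = 53.9

Youth dependency ratio: 29.1
Old-age dependency ratio: 24.8
Total dependency ratio: 53.9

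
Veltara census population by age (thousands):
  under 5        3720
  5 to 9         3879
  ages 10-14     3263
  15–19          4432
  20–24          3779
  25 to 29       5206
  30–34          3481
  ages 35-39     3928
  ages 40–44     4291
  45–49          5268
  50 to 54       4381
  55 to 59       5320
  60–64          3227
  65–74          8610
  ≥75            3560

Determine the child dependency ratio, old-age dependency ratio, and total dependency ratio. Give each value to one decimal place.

Youth dependency ratio: 25.1
Old-age dependency ratio: 28.1
Total dependency ratio: 53.2

0–14: 3720 + 3879 + 3263 = 10862
15–64: 4432 + 3779 + 5206 + 3481 + 3928 + 4291 + 5268 + 4381 + 5320 + 3227 = 43313
65+: 8610 + 3560 = 12170
Youth dependency ratio = 10862 / 43313 × 100 = 25.1
Old-age dependency ratio = 12170 / 43313 × 100 = 28.1
Total dependency ratio = (10862 + 12170) / 43313 × 100 = 23032 / 43313 × 100 = 53.2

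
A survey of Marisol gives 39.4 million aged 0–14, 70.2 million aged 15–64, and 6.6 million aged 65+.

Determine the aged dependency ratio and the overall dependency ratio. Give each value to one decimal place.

Old-age dependency ratio: 9.4
Total dependency ratio: 65.5

Old-age dependency ratio = 6.6 / 70.2 × 100 = 9.4
Total dependency ratio = (39.4 + 6.6) / 70.2 × 100 = 46.0 / 70.2 × 100 = 65.5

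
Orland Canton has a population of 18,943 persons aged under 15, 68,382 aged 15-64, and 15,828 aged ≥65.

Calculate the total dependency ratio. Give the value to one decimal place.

Total dependency ratio = (18,943 + 15,828) / 68,382 × 100 = 34,771 / 68,382 × 100 = 50.8

Total dependency ratio: 50.8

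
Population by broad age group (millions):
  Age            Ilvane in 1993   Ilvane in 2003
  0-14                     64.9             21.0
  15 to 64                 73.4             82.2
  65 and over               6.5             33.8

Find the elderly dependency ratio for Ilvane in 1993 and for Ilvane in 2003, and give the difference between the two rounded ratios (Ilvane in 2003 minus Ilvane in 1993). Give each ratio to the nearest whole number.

Ilvane in 1993: 9
Ilvane in 2003: 41
Difference: +32

Ilvane in 1993: 6.5 / 73.4 × 100 = 9
Ilvane in 2003: 33.8 / 82.2 × 100 = 41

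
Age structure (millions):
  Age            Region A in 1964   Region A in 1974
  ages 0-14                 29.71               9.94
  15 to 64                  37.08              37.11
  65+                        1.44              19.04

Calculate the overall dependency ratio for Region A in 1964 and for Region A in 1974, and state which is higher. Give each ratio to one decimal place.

Region A in 1964: (29.71 + 1.44) / 37.08 × 100 = 31.15 / 37.08 × 100 = 84.0
Region A in 1974: (9.94 + 19.04) / 37.11 × 100 = 28.98 / 37.11 × 100 = 78.1

Region A in 1964: 84.0
Region A in 1974: 78.1
Higher: Region A in 1964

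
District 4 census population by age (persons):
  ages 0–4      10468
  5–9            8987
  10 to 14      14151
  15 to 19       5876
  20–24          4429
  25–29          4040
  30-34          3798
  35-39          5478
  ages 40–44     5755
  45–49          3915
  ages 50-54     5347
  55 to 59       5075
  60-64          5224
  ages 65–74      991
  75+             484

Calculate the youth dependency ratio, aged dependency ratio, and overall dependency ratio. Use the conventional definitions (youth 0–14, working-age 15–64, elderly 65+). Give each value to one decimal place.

0–14: 10468 + 8987 + 14151 = 33606
15–64: 5876 + 4429 + 4040 + 3798 + 5478 + 5755 + 3915 + 5347 + 5075 + 5224 = 48937
65+: 991 + 484 = 1475
Youth dependency ratio = 33606 / 48937 × 100 = 68.7
Old-age dependency ratio = 1475 / 48937 × 100 = 3.0
Total dependency ratio = (33606 + 1475) / 48937 × 100 = 35081 / 48937 × 100 = 71.7

Youth dependency ratio: 68.7
Old-age dependency ratio: 3.0
Total dependency ratio: 71.7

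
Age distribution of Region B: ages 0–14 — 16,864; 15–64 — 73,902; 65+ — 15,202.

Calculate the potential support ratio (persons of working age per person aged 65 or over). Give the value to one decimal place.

Potential support ratio: 4.9

Potential support ratio = 73,902 / 15,202 = 4.9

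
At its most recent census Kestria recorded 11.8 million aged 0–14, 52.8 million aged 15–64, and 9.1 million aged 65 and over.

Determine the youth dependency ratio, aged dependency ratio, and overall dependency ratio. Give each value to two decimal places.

Youth dependency ratio = 11.8 / 52.8 × 100 = 22.35
Old-age dependency ratio = 9.1 / 52.8 × 100 = 17.23
Total dependency ratio = (11.8 + 9.1) / 52.8 × 100 = 20.9 / 52.8 × 100 = 39.58

Youth dependency ratio: 22.35
Old-age dependency ratio: 17.23
Total dependency ratio: 39.58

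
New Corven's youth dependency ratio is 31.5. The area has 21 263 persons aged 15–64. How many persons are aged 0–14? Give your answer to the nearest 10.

Youth dependency ratio = youth / working-age × 100
31.5 = Y / 21 263 × 100
⇒ 6 700

Aged 0–14: 6 700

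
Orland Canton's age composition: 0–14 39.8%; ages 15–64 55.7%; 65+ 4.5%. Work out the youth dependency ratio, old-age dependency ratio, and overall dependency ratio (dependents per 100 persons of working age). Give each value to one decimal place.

Youth dependency ratio = 39.8 / 55.7 × 100 = 71.5
Old-age dependency ratio = 4.5 / 55.7 × 100 = 8.1
Total dependency ratio = (39.8 + 4.5) / 55.7 × 100 = 44.3 / 55.7 × 100 = 79.5

Youth dependency ratio: 71.5
Old-age dependency ratio: 8.1
Total dependency ratio: 79.5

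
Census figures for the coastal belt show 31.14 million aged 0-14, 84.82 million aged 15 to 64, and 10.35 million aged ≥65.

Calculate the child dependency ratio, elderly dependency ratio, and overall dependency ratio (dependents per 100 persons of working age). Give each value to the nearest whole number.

Youth dependency ratio = 31.14 / 84.82 × 100 = 37
Old-age dependency ratio = 10.35 / 84.82 × 100 = 12
Total dependency ratio = (31.14 + 10.35) / 84.82 × 100 = 41.49 / 84.82 × 100 = 49

Youth dependency ratio: 37
Old-age dependency ratio: 12
Total dependency ratio: 49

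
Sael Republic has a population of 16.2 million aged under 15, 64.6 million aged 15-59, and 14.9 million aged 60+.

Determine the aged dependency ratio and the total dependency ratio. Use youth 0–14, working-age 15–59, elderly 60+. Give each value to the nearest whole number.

Old-age dependency ratio: 23
Total dependency ratio: 48

Old-age dependency ratio = 14.9 / 64.6 × 100 = 23
Total dependency ratio = (16.2 + 14.9) / 64.6 × 100 = 31.1 / 64.6 × 100 = 48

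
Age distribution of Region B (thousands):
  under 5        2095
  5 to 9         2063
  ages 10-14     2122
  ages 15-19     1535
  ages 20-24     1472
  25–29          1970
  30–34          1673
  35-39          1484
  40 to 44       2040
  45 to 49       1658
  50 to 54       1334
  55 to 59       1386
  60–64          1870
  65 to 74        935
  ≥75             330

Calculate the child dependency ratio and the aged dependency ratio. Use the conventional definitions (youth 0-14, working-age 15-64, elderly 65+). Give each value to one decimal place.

0–14: 2095 + 2063 + 2122 = 6280
15–64: 1535 + 1472 + 1970 + 1673 + 1484 + 2040 + 1658 + 1334 + 1386 + 1870 = 16422
65+: 935 + 330 = 1265
Youth dependency ratio = 6280 / 16422 × 100 = 38.2
Old-age dependency ratio = 1265 / 16422 × 100 = 7.7

Youth dependency ratio: 38.2
Old-age dependency ratio: 7.7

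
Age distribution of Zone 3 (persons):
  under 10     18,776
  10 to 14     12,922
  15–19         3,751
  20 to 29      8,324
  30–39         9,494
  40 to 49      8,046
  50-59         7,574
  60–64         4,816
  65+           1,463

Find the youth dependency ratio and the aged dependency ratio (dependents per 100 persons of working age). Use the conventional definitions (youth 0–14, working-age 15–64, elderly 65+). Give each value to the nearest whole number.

Youth dependency ratio: 75
Old-age dependency ratio: 3

0–14: 18,776 + 12,922 = 31,698
15–64: 3,751 + 8,324 + 9,494 + 8,046 + 7,574 + 4,816 = 42,005
65+: 1,463
Youth dependency ratio = 31,698 / 42,005 × 100 = 75
Old-age dependency ratio = 1,463 / 42,005 × 100 = 3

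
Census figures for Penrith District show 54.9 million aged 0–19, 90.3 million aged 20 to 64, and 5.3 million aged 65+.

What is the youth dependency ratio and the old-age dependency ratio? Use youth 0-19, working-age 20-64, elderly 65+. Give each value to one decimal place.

Youth dependency ratio: 60.8
Old-age dependency ratio: 5.9

Youth dependency ratio = 54.9 / 90.3 × 100 = 60.8
Old-age dependency ratio = 5.3 / 90.3 × 100 = 5.9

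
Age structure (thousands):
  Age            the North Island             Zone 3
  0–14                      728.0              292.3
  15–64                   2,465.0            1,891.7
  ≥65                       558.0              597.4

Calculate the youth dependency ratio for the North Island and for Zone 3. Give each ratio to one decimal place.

the North Island: 29.5
Zone 3: 15.5

the North Island: 728.0 / 2,465.0 × 100 = 29.5
Zone 3: 292.3 / 1,891.7 × 100 = 15.5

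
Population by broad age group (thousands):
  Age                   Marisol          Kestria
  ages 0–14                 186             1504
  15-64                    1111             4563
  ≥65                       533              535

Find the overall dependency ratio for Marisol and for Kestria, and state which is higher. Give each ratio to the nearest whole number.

Marisol: 65
Kestria: 45
Higher: Marisol

Marisol: (186 + 533) / 1111 × 100 = 719 / 1111 × 100 = 65
Kestria: (1504 + 535) / 4563 × 100 = 2039 / 4563 × 100 = 45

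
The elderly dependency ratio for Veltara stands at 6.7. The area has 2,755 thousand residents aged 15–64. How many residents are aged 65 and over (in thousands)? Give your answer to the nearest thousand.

Old-age dependency ratio = elderly / working-age × 100
6.7 = E / 2,755 × 100
⇒ 185

Aged 65 and over: 185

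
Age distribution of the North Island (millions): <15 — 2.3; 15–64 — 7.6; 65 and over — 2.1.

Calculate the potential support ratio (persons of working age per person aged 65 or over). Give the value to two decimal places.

Potential support ratio: 3.62

Potential support ratio = 7.6 / 2.1 = 3.62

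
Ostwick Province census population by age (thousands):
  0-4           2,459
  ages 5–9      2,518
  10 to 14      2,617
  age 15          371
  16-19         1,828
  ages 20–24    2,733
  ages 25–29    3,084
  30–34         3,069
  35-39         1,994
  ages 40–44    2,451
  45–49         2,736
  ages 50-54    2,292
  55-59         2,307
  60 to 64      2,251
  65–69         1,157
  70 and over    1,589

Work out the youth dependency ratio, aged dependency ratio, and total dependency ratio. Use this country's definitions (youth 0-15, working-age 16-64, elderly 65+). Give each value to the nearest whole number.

Youth dependency ratio: 32
Old-age dependency ratio: 11
Total dependency ratio: 43

0–15: 2,459 + 2,518 + 2,617 + 371 = 7,965
16–64: 1,828 + 2,733 + 3,084 + 3,069 + 1,994 + 2,451 + 2,736 + 2,292 + 2,307 + 2,251 = 24,745
65+: 1,157 + 1,589 = 2,746
Youth dependency ratio = 7,965 / 24,745 × 100 = 32
Old-age dependency ratio = 2,746 / 24,745 × 100 = 11
Total dependency ratio = (7,965 + 2,746) / 24,745 × 100 = 10,711 / 24,745 × 100 = 43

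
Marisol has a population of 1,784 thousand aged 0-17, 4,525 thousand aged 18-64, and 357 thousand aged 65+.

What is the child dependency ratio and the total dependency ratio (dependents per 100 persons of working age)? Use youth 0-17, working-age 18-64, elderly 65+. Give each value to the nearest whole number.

Youth dependency ratio = 1,784 / 4,525 × 100 = 39
Total dependency ratio = (1,784 + 357) / 4,525 × 100 = 2,141 / 4,525 × 100 = 47

Youth dependency ratio: 39
Total dependency ratio: 47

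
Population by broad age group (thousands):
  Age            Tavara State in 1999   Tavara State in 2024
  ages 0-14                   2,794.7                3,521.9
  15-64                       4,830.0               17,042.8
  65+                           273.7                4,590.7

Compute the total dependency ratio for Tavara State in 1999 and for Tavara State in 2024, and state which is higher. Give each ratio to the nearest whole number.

Tavara State in 1999: (2,794.7 + 273.7) / 4,830.0 × 100 = 3,068.4 / 4,830.0 × 100 = 64
Tavara State in 2024: (3,521.9 + 4,590.7) / 17,042.8 × 100 = 8,112.6 / 17,042.8 × 100 = 48

Tavara State in 1999: 64
Tavara State in 2024: 48
Higher: Tavara State in 1999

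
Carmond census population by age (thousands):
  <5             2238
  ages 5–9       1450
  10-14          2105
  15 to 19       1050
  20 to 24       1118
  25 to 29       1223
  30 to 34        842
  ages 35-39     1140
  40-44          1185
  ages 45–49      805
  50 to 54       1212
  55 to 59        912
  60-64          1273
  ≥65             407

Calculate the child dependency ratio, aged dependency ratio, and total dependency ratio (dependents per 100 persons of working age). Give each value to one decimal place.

Youth dependency ratio: 53.8
Old-age dependency ratio: 3.8
Total dependency ratio: 57.6

0–14: 2238 + 1450 + 2105 = 5793
15–64: 1050 + 1118 + 1223 + 842 + 1140 + 1185 + 805 + 1212 + 912 + 1273 = 10760
65+: 407
Youth dependency ratio = 5793 / 10760 × 100 = 53.8
Old-age dependency ratio = 407 / 10760 × 100 = 3.8
Total dependency ratio = (5793 + 407) / 10760 × 100 = 6200 / 10760 × 100 = 57.6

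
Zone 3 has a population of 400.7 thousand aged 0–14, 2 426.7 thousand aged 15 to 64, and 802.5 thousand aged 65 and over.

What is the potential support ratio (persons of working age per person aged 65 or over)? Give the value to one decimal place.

Potential support ratio: 3.0

Potential support ratio = 2 426.7 / 802.5 = 3.0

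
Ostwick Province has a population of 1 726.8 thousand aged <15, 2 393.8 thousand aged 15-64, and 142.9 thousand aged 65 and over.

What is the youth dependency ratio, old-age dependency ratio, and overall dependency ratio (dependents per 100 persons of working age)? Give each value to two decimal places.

Youth dependency ratio = 1 726.8 / 2 393.8 × 100 = 72.14
Old-age dependency ratio = 142.9 / 2 393.8 × 100 = 5.97
Total dependency ratio = (1 726.8 + 142.9) / 2 393.8 × 100 = 1 869.7 / 2 393.8 × 100 = 78.11

Youth dependency ratio: 72.14
Old-age dependency ratio: 5.97
Total dependency ratio: 78.11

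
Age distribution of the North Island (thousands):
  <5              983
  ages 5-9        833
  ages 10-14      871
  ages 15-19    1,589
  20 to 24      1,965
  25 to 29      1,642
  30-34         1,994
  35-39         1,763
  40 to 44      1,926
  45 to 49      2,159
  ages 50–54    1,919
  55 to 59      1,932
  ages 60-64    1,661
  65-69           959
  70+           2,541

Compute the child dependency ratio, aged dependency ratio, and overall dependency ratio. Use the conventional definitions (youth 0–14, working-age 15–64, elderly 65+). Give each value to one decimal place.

Youth dependency ratio: 14.5
Old-age dependency ratio: 18.9
Total dependency ratio: 33.4

0–14: 983 + 833 + 871 = 2,687
15–64: 1,589 + 1,965 + 1,642 + 1,994 + 1,763 + 1,926 + 2,159 + 1,919 + 1,932 + 1,661 = 18,550
65+: 959 + 2,541 = 3,500
Youth dependency ratio = 2,687 / 18,550 × 100 = 14.5
Old-age dependency ratio = 3,500 / 18,550 × 100 = 18.9
Total dependency ratio = (2,687 + 3,500) / 18,550 × 100 = 6,187 / 18,550 × 100 = 33.4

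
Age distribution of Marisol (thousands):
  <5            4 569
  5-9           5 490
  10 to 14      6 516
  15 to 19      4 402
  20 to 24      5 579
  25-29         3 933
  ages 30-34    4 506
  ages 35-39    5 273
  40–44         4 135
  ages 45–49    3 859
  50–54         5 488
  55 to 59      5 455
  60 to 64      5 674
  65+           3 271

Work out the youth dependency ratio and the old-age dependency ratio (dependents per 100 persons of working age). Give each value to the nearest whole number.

0–14: 4 569 + 5 490 + 6 516 = 16 575
15–64: 4 402 + 5 579 + 3 933 + 4 506 + 5 273 + 4 135 + 3 859 + 5 488 + 5 455 + 5 674 = 48 304
65+: 3 271
Youth dependency ratio = 16 575 / 48 304 × 100 = 34
Old-age dependency ratio = 3 271 / 48 304 × 100 = 7

Youth dependency ratio: 34
Old-age dependency ratio: 7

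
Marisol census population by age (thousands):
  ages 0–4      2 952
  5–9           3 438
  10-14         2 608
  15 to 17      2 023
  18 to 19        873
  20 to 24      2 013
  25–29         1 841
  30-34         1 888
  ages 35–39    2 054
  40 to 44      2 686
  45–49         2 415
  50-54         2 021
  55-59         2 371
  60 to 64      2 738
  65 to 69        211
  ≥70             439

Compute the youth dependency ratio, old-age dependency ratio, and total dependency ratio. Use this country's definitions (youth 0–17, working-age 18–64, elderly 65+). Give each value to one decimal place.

0–17: 2 952 + 3 438 + 2 608 + 2 023 = 11 021
18–64: 873 + 2 013 + 1 841 + 1 888 + 2 054 + 2 686 + 2 415 + 2 021 + 2 371 + 2 738 = 20 900
65+: 211 + 439 = 650
Youth dependency ratio = 11 021 / 20 900 × 100 = 52.7
Old-age dependency ratio = 650 / 20 900 × 100 = 3.1
Total dependency ratio = (11 021 + 650) / 20 900 × 100 = 11 671 / 20 900 × 100 = 55.8

Youth dependency ratio: 52.7
Old-age dependency ratio: 3.1
Total dependency ratio: 55.8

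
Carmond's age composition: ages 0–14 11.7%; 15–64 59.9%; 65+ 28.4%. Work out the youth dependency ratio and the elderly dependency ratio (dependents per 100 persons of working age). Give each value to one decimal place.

Youth dependency ratio = 11.7 / 59.9 × 100 = 19.5
Old-age dependency ratio = 28.4 / 59.9 × 100 = 47.4

Youth dependency ratio: 19.5
Old-age dependency ratio: 47.4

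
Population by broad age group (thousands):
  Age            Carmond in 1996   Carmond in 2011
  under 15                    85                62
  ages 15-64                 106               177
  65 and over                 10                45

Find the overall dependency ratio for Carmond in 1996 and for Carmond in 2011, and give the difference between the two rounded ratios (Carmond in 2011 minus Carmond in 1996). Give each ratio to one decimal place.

Carmond in 1996: (85 + 10) / 106 × 100 = 95 / 106 × 100 = 89.6
Carmond in 2011: (62 + 45) / 177 × 100 = 107 / 177 × 100 = 60.5

Carmond in 1996: 89.6
Carmond in 2011: 60.5
Difference: -29.1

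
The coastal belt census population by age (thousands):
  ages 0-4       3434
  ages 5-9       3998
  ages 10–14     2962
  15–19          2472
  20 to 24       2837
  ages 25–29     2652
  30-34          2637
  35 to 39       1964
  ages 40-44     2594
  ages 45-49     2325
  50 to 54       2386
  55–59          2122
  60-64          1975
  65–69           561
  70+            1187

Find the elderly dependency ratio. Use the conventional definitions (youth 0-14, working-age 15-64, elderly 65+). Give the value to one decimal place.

Old-age dependency ratio: 7.3

0–14: 3434 + 3998 + 2962 = 10394
15–64: 2472 + 2837 + 2652 + 2637 + 1964 + 2594 + 2325 + 2386 + 2122 + 1975 = 23964
65+: 561 + 1187 = 1748
Old-age dependency ratio = 1748 / 23964 × 100 = 7.3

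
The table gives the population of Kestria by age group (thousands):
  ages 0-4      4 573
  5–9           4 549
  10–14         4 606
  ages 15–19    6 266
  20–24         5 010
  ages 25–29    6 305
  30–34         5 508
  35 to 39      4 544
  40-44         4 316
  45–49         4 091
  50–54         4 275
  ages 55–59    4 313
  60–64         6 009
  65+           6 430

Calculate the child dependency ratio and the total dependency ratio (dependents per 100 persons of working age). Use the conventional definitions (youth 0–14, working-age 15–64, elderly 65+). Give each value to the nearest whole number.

0–14: 4 573 + 4 549 + 4 606 = 13 728
15–64: 6 266 + 5 010 + 6 305 + 5 508 + 4 544 + 4 316 + 4 091 + 4 275 + 4 313 + 6 009 = 50 637
65+: 6 430
Youth dependency ratio = 13 728 / 50 637 × 100 = 27
Total dependency ratio = (13 728 + 6 430) / 50 637 × 100 = 20 158 / 50 637 × 100 = 40

Youth dependency ratio: 27
Total dependency ratio: 40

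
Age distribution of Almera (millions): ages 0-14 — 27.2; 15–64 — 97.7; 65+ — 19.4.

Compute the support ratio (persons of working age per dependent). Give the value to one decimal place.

Support ratio: 2.1

Support ratio = 97.7 / (27.2 + 19.4) = 97.7 / 46.6 = 2.1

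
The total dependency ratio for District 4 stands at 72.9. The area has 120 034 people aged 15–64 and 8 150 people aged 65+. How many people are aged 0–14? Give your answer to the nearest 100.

Aged 0–14: 79 400

Total dependency ratio = (youth + elderly) / working-age × 100
72.9 = (Y + 8 150) / 120 034 × 100
⇒ 79 400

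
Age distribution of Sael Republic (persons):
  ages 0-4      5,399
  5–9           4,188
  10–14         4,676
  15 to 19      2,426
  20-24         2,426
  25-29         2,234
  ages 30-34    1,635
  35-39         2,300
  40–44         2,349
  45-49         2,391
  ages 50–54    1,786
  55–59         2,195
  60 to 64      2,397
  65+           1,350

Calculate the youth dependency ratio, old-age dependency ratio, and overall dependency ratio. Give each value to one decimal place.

Youth dependency ratio: 64.4
Old-age dependency ratio: 6.1
Total dependency ratio: 70.5

0–14: 5,399 + 4,188 + 4,676 = 14,263
15–64: 2,426 + 2,426 + 2,234 + 1,635 + 2,300 + 2,349 + 2,391 + 1,786 + 2,195 + 2,397 = 22,139
65+: 1,350
Youth dependency ratio = 14,263 / 22,139 × 100 = 64.4
Old-age dependency ratio = 1,350 / 22,139 × 100 = 6.1
Total dependency ratio = (14,263 + 1,350) / 22,139 × 100 = 15,613 / 22,139 × 100 = 70.5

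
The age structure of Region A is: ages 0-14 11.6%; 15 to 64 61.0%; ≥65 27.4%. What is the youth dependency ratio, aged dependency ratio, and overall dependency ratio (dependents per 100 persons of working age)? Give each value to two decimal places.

Youth dependency ratio = 11.6 / 61.0 × 100 = 19.02
Old-age dependency ratio = 27.4 / 61.0 × 100 = 44.92
Total dependency ratio = (11.6 + 27.4) / 61.0 × 100 = 39.0 / 61.0 × 100 = 63.93

Youth dependency ratio: 19.02
Old-age dependency ratio: 44.92
Total dependency ratio: 63.93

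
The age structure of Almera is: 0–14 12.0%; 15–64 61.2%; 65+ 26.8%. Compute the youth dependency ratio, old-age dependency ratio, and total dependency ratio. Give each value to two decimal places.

Youth dependency ratio: 19.61
Old-age dependency ratio: 43.79
Total dependency ratio: 63.40

Youth dependency ratio = 12.0 / 61.2 × 100 = 19.61
Old-age dependency ratio = 26.8 / 61.2 × 100 = 43.79
Total dependency ratio = (12.0 + 26.8) / 61.2 × 100 = 38.8 / 61.2 × 100 = 63.40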